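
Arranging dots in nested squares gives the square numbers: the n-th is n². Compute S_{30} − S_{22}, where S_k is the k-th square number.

416

30² = 900 and 22² = 484.
Difference: 900 − 484 = 416.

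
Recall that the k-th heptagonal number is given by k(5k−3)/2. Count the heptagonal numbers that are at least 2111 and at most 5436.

17

The n-th heptagonal number is n(5n−3)/2.
Smallest index with value ≥ 2111: n = 30 (giving 2205).
Largest index with value ≤ 5436: n = 46 (giving 5221).
Indices 30 through 46: 17 terms.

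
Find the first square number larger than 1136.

1156

Solve n² > 1136 for integer n.
The largest n with value ≤ 1136 is 33 (since 1089 ≤ 1136 < 1156), so the first above is n = 34, value 1156.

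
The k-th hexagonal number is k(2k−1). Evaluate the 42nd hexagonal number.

3486

42·(2·42 − 1) = 42·83 = 3486.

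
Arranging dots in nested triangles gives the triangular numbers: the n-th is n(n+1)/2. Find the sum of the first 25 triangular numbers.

Σ i(i+1)/2 = (Σi² + Σi) / 2 over i = 1..25.
Σi = 325 and Σi² = 5525.
(1·5525 + 1·325) / 2 = 5850/2 = 2925.

2925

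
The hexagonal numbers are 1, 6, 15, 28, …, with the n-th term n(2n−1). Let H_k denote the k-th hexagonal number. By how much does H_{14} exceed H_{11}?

147

14·(2·14 − 1) = 378 and 11·(2·11 − 1) = 231.
Difference: 378 − 231 = 147.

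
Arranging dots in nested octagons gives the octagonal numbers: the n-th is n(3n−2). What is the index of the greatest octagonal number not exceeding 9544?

56

Solve n(3n−2) ≤ 9544 for integer n.
n = 56 gives 9296 ≤ 9544, while n = 57 gives 9633 > 9544; so the answer is index 56.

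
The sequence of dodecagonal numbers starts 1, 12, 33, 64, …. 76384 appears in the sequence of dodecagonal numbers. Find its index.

Set n(5n−4) = 76384, giving 5n² − 4n − 76384 = 0.
So n = (4 + 1236) / 10 = 1240/10 = 124.

124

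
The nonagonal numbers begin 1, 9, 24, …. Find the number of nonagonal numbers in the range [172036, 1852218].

505

The n-th nonagonal number is n(7n−5)/2.
Smallest index with value ≥ 172036: n = 223 (giving 173494).
Largest index with value ≤ 1852218: n = 727 (giving 1848034).
Indices 223 through 727: 505 terms.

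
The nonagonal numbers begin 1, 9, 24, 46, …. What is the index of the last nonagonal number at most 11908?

58

Solve n(7n−5)/2 ≤ 11908 for integer n.
n = 58 gives 11629 ≤ 11908, while n = 59 gives 12036 > 11908; so the answer is index 58.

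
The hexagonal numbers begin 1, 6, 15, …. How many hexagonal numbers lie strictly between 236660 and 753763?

270

The n-th hexagonal number is n(2n−1).
Smallest index with value > 236660: n = 345 (giving 237705).
Largest index with value < 753763: n = 614 (giving 753378).
Indices 345 through 614: 270 terms.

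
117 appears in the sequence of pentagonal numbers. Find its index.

9

Set n(3n−1)/2 = 117, giving 3n² − n − 234 = 0.
The discriminant is 1 + 24·117 = 2809, and √2809 = 53.
So n = (1 + 53) / 6 = 54/6 = 9.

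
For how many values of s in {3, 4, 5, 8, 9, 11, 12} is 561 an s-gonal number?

s = 3: P(3, 33) = 561. ✓
s = 4: P(4, 23) = 529 and P(4, 24) = 576; 561 is not s-gonal.
s = 5: P(5, 19) = 532 and P(5, 20) = 590; 561 is not s-gonal.
s = 8: P(8, 14) = 560 and P(8, 15) = 645; 561 is not s-gonal.
s = 9: P(9, 13) = 559 and P(9, 14) = 651; 561 is not s-gonal.
s = 11: P(11, 11) = 506 and P(11, 12) = 606; 561 is not s-gonal.
s = 12: P(12, 11) = 561. ✓
Hits: s ∈ {3, 12} → 2.

2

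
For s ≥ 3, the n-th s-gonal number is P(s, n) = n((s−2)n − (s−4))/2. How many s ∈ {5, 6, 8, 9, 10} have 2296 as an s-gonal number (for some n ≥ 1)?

1

s = 5: P(5, 39) = 2262 and P(5, 40) = 2380; 2296 is not s-gonal.
s = 6: P(6, 34) = 2278 and P(6, 35) = 2415; 2296 is not s-gonal.
s = 8: P(8, 28) = 2296. ✓
s = 9: P(9, 25) = 2125 and P(9, 26) = 2301; 2296 is not s-gonal.
s = 10: P(10, 24) = 2232 and P(10, 25) = 2425; 2296 is not s-gonal.
Hits: s ∈ {8} → 1.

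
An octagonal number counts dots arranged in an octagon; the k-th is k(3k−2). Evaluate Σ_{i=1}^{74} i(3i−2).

Σ i(3i−2) = 3Σi² − 2Σi over i = 1..74.
Σi = 2775 and Σi² = 137825.
3·137825 − 2·2775 = 407925.

407925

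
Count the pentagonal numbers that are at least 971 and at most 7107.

The n-th pentagonal number is n(3n−1)/2.
Smallest index with value ≥ 971: n = 26 (giving 1001).
Largest index with value ≤ 7107: n = 69 (giving 7107).
Indices 26 through 69: 44 terms.

44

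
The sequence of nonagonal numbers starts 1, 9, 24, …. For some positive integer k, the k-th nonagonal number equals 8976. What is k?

Set n(7n−5)/2 = 8976, giving 7n² − 5n − 17952 = 0.
The discriminant is 25 + 56·8976 = 502681, and √502681 = 709.
So n = (5 + 709) / 14 = 714/14 = 51.

51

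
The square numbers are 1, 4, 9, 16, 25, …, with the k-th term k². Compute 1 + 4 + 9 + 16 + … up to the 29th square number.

8555

Σ_{i=1}^{29} i² = 29·30·59/6 = 8555.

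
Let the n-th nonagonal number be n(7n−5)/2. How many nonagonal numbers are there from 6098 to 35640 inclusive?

The n-th nonagonal number is n(7n−5)/2.
Smallest index with value ≥ 6098: n = 43 (giving 6364).
Largest index with value ≤ 35640: n = 101 (giving 35451).
Indices 43 through 101: 59 terms.

59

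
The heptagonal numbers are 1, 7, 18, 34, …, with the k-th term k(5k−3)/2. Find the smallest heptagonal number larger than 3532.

Solve n(5n−3)/2 > 3532 for integer n.
The largest n with value ≤ 3532 is 37 (since 3367 ≤ 3532 < 3553), so the first above is n = 38, value 3553.

3553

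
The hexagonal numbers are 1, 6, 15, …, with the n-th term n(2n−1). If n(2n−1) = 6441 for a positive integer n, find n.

Set n(2n−1) = 6441, giving 2n² − n − 6441 = 0.
So n = (1 + 227) / 4 = 228/4 = 57.

57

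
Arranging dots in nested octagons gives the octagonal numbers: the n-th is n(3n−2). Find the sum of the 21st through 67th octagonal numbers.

294784

Σ i(3i−2) = 3Σi² − 2Σi over i = 21..67.
Σi = 2278 − 210 = 2068 and Σi² = 102510 − 2870 = 99640.
3·99640 − 2·2068 = 294784.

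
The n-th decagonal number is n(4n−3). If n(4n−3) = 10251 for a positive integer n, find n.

51

Set n(4n−3) = 10251, giving 4n² − 3n − 10251 = 0.
So n = (3 + 405) / 8 = 408/8 = 51.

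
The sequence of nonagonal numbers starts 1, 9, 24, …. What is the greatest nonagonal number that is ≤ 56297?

Solve n(7n−5)/2 ≤ 56297 for integer n.
n = 127 gives 56134 ≤ 56297, while n = 128 gives 57024 > 56297; so the answer is 56134.

56134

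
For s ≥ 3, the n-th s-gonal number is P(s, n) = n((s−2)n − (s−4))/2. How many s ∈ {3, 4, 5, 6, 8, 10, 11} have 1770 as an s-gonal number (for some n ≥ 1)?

2

s = 3: P(3, 59) = 1770. ✓
s = 4: P(4, 42) = 1764 and P(4, 43) = 1849; 1770 is not s-gonal.
s = 5: P(5, 34) = 1717 and P(5, 35) = 1820; 1770 is not s-gonal.
s = 6: P(6, 30) = 1770. ✓
s = 8: P(8, 24) = 1680 and P(8, 25) = 1825; 1770 is not s-gonal.
s = 10: P(10, 21) = 1701 and P(10, 22) = 1870; 1770 is not s-gonal.
s = 11: P(11, 20) = 1730 and P(11, 21) = 1911; 1770 is not s-gonal.
Hits: s ∈ {3, 6} → 2.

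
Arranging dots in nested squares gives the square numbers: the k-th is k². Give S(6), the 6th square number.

36

The 6th square number is n² with n = 6.
6² = 36.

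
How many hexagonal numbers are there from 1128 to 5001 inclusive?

The n-th hexagonal number is n(2n−1).
Smallest index with value ≥ 1128: n = 24 (giving 1128).
Largest index with value ≤ 5001: n = 50 (giving 4950).
Indices 24 through 50: 27 terms.

27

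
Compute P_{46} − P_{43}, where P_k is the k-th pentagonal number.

46·(3·46 − 1)/2 = 3151 and 43·(3·43 − 1)/2 = 2752.
Difference: 3151 − 2752 = 399.

399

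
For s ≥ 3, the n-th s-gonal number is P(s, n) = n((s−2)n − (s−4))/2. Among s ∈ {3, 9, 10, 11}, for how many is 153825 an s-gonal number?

1

s = 3: P(3, 554) = 153735 and P(3, 555) = 154290; 153825 is not s-gonal.
s = 9: P(9, 210) = 153825. ✓
s = 10: P(10, 196) = 153076 and P(10, 197) = 154645; 153825 is not s-gonal.
s = 11: P(11, 185) = 153365 and P(11, 186) = 155031; 153825 is not s-gonal.
Hits: s ∈ {9} → 1.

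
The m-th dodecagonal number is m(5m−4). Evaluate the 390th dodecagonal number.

The 390th dodecagonal number is n(5n−4) with n = 390.
390·(5·390 − 4) = 390·1946 = 758940.

758940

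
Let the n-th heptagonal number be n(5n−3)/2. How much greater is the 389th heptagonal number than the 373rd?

389·(5·389 − 3)/2 = 377719 and 373·(5·373 − 3)/2 = 347263.
Difference: 377719 − 347263 = 30456.

30456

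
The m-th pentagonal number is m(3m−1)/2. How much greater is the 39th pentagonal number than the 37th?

39·(3·39 − 1)/2 = 2262 and 37·(3·37 − 1)/2 = 2035.
Difference: 2262 − 2035 = 227.

227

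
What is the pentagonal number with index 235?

The 235th pentagonal number is n(3n−1)/2 with n = 235.
235·(3·235 − 1)/2 = 235·704/2 = 235·352 = 82720.

82720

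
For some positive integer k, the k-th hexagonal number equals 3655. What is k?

43

Set n(2n−1) = 3655, giving 2n² − n − 3655 = 0.
So n = (1 + 171) / 4 = 172/4 = 43.
Check: 43·(2·43 − 1) = 3655. ✓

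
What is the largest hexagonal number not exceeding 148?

120

Solve n(2n−1) ≤ 148 for integer n.
n = 8 gives 120 ≤ 148, while n = 9 gives 153 > 148; so the answer is 120.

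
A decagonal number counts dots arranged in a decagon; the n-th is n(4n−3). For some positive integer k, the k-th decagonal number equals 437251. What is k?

Set n(4n−3) = 437251, giving 4n² − 3n − 437251 = 0.
So n = (3 + 2645) / 8 = 2648/8 = 331.

331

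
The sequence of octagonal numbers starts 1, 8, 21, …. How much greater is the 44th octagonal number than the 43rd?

Consecutive octagonal numbers differ by 6n − 5: here 6·44 − 5 = 259.

259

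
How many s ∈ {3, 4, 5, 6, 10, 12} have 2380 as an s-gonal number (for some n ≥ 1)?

1

s = 3: P(3, 68) = 2346 and P(3, 69) = 2415; 2380 is not s-gonal.
s = 4: P(4, 48) = 2304 and P(4, 49) = 2401; 2380 is not s-gonal.
s = 5: P(5, 40) = 2380. ✓
s = 6: P(6, 34) = 2278 and P(6, 35) = 2415; 2380 is not s-gonal.
s = 10: P(10, 24) = 2232 and P(10, 25) = 2425; 2380 is not s-gonal.
s = 12: P(12, 22) = 2332 and P(12, 23) = 2553; 2380 is not s-gonal.
Hits: s ∈ {5} → 1.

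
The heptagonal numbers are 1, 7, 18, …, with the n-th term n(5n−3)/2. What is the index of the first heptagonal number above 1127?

Solve n(5n−3)/2 > 1127 for integer n.
The largest n with value ≤ 1127 is 21 (since 1071 ≤ 1127 < 1177), so the first above is n = 22, value 1177.

22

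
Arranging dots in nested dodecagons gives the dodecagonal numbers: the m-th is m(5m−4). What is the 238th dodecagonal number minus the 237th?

Consecutive dodecagonal numbers differ by 10n − 9: here 10·238 − 9 = 2371.

2371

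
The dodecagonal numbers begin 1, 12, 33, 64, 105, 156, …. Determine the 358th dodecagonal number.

639388

The 358th dodecagonal number is n(5n−4) with n = 358.
358·(5·358 − 4) = 358·1786 = 639388.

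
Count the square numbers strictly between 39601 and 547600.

The n-th square number is n².
Smallest index with value > 39601: n = 200 (giving 40000).
Largest index with value < 547600: n = 739 (giving 546121).
Indices 200 through 739: 540 terms.

540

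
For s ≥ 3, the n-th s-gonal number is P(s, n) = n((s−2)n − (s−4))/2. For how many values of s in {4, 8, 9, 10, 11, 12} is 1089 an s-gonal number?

2

s = 4: P(4, 33) = 1089. ✓
s = 8: P(8, 19) = 1045 and P(8, 20) = 1160; 1089 is not s-gonal.
s = 9: P(9, 18) = 1089. ✓
s = 10: P(10, 16) = 976 and P(10, 17) = 1105; 1089 is not s-gonal.
s = 11: P(11, 15) = 960 and P(11, 16) = 1096; 1089 is not s-gonal.
s = 12: P(12, 15) = 1065 and P(12, 16) = 1216; 1089 is not s-gonal.
Hits: s ∈ {4, 9} → 2.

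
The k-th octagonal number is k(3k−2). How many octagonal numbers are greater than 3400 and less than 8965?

20

The n-th octagonal number is n(3n−2).
Smallest index with value > 3400: n = 35 (giving 3605).
Largest index with value < 8965: n = 54 (giving 8640).
Indices 35 through 54: 20 terms.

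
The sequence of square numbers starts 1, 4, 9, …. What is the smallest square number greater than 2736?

Solve n² > 2736 for integer n.
The largest n with value ≤ 2736 is 52 (since 2704 ≤ 2736 < 2809), so the first above is n = 53, value 2809.

2809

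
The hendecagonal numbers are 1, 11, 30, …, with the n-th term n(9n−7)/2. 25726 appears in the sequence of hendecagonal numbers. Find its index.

76

Set n(9n−7)/2 = 25726, giving 9n² − 7n − 51452 = 0.
The discriminant is 49 + 72·25726 = 1852321, and √1852321 = 1361.
So n = (7 + 1361) / 18 = 1368/18 = 76.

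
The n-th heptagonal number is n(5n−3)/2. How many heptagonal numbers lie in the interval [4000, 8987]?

The n-th heptagonal number is n(5n−3)/2.
Smallest index with value ≥ 4000: n = 41 (giving 4141).
Largest index with value ≤ 8987: n = 60 (giving 8910).
Indices 41 through 60: 20 terms.

20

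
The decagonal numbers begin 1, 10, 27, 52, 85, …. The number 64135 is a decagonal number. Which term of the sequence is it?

127

Set n(4n−3) = 64135, giving 4n² − 3n − 64135 = 0.
So n = (3 + 1013) / 8 = 1016/8 = 127.
Check: 127·(4·127 − 3) = 64135. ✓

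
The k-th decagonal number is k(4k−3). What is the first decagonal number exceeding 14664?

14701

Solve n(4n−3) > 14664 for integer n.
The largest n with value ≤ 14664 is 60 (since 14220 ≤ 14664 < 14701), so the first above is n = 61, value 14701.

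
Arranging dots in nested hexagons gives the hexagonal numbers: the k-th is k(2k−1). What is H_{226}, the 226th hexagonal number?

101926

The 226th hexagonal number is n(2n−1) with n = 226.
226·(2·226 − 1) = 226·451 = 101926.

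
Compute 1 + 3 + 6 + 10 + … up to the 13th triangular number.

Σ i(i+1)/2 = (Σi² + Σi) / 2 over i = 1..13.
Σi = 91 and Σi² = 819.
(1·819 + 1·91) / 2 = 910/2 = 455.

455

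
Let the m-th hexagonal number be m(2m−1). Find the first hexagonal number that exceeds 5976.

5995

Solve n(2n−1) > 5976 for integer n.
The largest n with value ≤ 5976 is 54 (since 5778 ≤ 5976 < 5995), so the first above is n = 55, value 5995.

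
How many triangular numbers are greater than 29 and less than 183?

The n-th triangular number is n(n+1)/2.
Smallest index with value > 29: n = 8 (giving 36).
Largest index with value < 183: n = 18 (giving 171).
Indices 8 through 18: 11 terms.

11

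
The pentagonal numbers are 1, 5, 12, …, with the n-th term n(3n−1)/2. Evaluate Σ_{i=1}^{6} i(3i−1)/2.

126

Σ i(3i−1)/2 = (3Σi² − Σi) / 2 over i = 1..6.
Σi = 21 and Σi² = 91.
(3·91 − 1·21) / 2 = 252/2 = 126.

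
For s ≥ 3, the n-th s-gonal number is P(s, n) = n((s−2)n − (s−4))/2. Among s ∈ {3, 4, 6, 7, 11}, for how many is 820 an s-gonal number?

1

s = 3: P(3, 40) = 820. ✓
s = 4: P(4, 28) = 784 and P(4, 29) = 841; 820 is not s-gonal.
s = 6: P(6, 20) = 780 and P(6, 21) = 861; 820 is not s-gonal.
s = 7: P(7, 18) = 783 and P(7, 19) = 874; 820 is not s-gonal.
s = 11: P(11, 13) = 715 and P(11, 14) = 833; 820 is not s-gonal.
Hits: s ∈ {3} → 1.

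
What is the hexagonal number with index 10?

190

The 10th hexagonal number is n(2n−1) with n = 10.
10·(2·10 − 1) = 10·19 = 190.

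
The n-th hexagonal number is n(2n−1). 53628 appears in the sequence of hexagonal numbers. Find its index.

Set n(2n−1) = 53628, giving 2n² − n − 53628 = 0.
So n = (1 + 655) / 4 = 656/4 = 164.

164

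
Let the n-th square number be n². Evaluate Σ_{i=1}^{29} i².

8555

Σ_{i=1}^{29} i² = 29·30·59/6 = 8555.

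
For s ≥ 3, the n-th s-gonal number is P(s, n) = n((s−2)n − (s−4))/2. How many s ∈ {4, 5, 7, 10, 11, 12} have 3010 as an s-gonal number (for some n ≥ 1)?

1

s = 4: P(4, 54) = 2916 and P(4, 55) = 3025; 3010 is not s-gonal.
s = 5: P(5, 44) = 2882 and P(5, 45) = 3015; 3010 is not s-gonal.
s = 7: P(7, 35) = 3010. ✓
s = 10: P(10, 27) = 2835 and P(10, 28) = 3052; 3010 is not s-gonal.
s = 11: P(11, 26) = 2951 and P(11, 27) = 3186; 3010 is not s-gonal.
s = 12: P(12, 24) = 2784 and P(12, 25) = 3025; 3010 is not s-gonal.
Hits: s ∈ {7} → 1.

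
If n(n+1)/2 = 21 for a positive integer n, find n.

Set n(n+1)/2 = 21, giving n² + n − 42 = 0.
The discriminant is 1 + 8·21 = 169, and √169 = 13.
So n = (-1 + 13) / 2 = 12/2 = 6.
Check: 6·7/2 = 21. ✓

6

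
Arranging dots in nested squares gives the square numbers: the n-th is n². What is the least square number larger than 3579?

Solve n² > 3579 for integer n.
The largest n with value ≤ 3579 is 59 (since 3481 ≤ 3579 < 3600), so the first above is n = 60, value 3600.

3600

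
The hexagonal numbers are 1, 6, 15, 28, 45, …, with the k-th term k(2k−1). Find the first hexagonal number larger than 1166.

Solve n(2n−1) > 1166 for integer n.
The largest n with value ≤ 1166 is 24 (since 1128 ≤ 1166 < 1225), so the first above is n = 25, value 1225.

1225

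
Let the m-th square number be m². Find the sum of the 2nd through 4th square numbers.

Σ_{i=2}^{4} i² = 30 − 1 = 29.

29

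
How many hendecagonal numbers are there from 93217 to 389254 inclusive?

150

The n-th hendecagonal number is n(9n−7)/2.
Smallest index with value ≥ 93217: n = 145 (giving 94105).
Largest index with value ≤ 389254: n = 294 (giving 387933).
Indices 145 through 294: 150 terms.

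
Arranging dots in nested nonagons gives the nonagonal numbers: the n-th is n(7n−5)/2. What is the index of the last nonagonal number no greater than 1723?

22

Solve n(7n−5)/2 ≤ 1723 for integer n.
n = 22 gives 1639 ≤ 1723, while n = 23 gives 1794 > 1723; so the answer is index 22.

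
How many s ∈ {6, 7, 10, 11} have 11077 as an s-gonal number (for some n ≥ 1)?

s = 6: P(6, 74) = 10878 and P(6, 75) = 11175; 11077 is not s-gonal.
s = 7: P(7, 66) = 10791 and P(7, 67) = 11122; 11077 is not s-gonal.
s = 10: P(10, 53) = 11077. ✓
s = 11: P(11, 50) = 11075 and P(11, 51) = 11526; 11077 is not s-gonal.
Hits: s ∈ {10} → 1.

1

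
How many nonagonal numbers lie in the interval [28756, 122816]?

97

The n-th nonagonal number is n(7n−5)/2.
Smallest index with value ≥ 28756: n = 91 (giving 28756).
Largest index with value ≤ 122816: n = 187 (giving 121924).
Indices 91 through 187: 97 terms.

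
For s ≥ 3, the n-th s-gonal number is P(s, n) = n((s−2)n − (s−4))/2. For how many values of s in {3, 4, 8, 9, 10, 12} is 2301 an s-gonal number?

s = 3: P(3, 67) = 2278 and P(3, 68) = 2346; 2301 is not s-gonal.
s = 4: P(4, 47) = 2209 and P(4, 48) = 2304; 2301 is not s-gonal.
s = 8: P(8, 28) = 2296 and P(8, 29) = 2465; 2301 is not s-gonal.
s = 9: P(9, 26) = 2301. ✓
s = 10: P(10, 24) = 2232 and P(10, 25) = 2425; 2301 is not s-gonal.
s = 12: P(12, 21) = 2121 and P(12, 22) = 2332; 2301 is not s-gonal.
Hits: s ∈ {9} → 1.

1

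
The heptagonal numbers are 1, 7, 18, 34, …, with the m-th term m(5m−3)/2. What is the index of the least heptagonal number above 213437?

293

Solve n(5n−3)/2 > 213437 for integer n.
The largest n with value ≤ 213437 is 292 (since 212722 ≤ 213437 < 214183), so the first above is n = 293, value 214183.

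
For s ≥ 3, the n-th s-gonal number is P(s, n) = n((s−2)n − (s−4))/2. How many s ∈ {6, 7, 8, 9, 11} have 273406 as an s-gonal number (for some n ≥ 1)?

s = 6: P(6, 369) = 271953 and P(6, 370) = 273430; 273406 is not s-gonal.
s = 7: P(7, 331) = 273406. ✓
s = 8: P(8, 302) = 273008 and P(8, 303) = 274821; 273406 is not s-gonal.
s = 9: P(9, 279) = 271746 and P(9, 280) = 273700; 273406 is not s-gonal.
s = 11: P(11, 246) = 271461 and P(11, 247) = 273676; 273406 is not s-gonal.
Hits: s ∈ {7} → 1.

1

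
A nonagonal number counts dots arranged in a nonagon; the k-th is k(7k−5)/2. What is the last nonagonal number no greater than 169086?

168850

Solve n(7n−5)/2 ≤ 169086 for integer n.
n = 220 gives 168850 ≤ 169086, while n = 221 gives 170391 > 169086; so the answer is 168850.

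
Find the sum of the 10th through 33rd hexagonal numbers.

23972

Σ i(2i−1) = 2Σi² − Σi over i = 10..33.
Σi = 561 − 45 = 516 and Σi² = 12529 − 285 = 12244.
2·12244 − 1·516 = 23972.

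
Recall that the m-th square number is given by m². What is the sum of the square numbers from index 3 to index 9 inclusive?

280

Σ_{i=3}^{9} i² = 285 − 5 = 280.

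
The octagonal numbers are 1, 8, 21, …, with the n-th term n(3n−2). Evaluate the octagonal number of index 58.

The 58th octagonal number is n(3n−2) with n = 58.
58·(3·58 − 2) = 58·172 = 9976.

9976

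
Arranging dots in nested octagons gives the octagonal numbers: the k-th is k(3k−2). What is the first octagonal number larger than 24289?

Solve n(3n−2) > 24289 for integer n.
The largest n with value ≤ 24289 is 90 (since 24120 ≤ 24289 < 24661), so the first above is n = 91, value 24661.

24661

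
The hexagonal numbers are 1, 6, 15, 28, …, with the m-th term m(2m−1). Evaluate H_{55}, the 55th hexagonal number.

55·(2·55 − 1) = 55·109 = 5995.

5995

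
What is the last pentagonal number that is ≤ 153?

Solve n(3n−1)/2 ≤ 153 for integer n.
n = 10 gives 145 ≤ 153, while n = 11 gives 176 > 153; so the answer is 145.

145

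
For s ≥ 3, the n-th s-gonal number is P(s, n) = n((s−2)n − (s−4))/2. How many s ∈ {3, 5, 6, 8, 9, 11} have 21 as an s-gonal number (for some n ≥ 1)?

2

s = 3: P(3, 6) = 21. ✓
s = 5: P(5, 3) = 12 and P(5, 4) = 22; 21 is not s-gonal.
s = 6: P(6, 3) = 15 and P(6, 4) = 28; 21 is not s-gonal.
s = 8: P(8, 3) = 21. ✓
s = 9: P(9, 2) = 9 and P(9, 3) = 24; 21 is not s-gonal.
s = 11: P(11, 2) = 11 and P(11, 3) = 30; 21 is not s-gonal.
Hits: s ∈ {3, 8} → 2.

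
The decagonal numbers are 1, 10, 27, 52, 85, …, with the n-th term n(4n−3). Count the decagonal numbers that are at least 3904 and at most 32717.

59

The n-th decagonal number is n(4n−3).
Smallest index with value ≥ 3904: n = 32 (giving 4000).
Largest index with value ≤ 32717: n = 90 (giving 32130).
Indices 32 through 90: 59 terms.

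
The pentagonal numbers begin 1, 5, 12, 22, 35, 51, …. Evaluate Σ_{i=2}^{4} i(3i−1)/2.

39

Σ i(3i−1)/2 = (3Σi² − Σi) / 2 over i = 2..4.
Σi = 10 − 1 = 9 and Σi² = 30 − 1 = 29.
(3·29 − 1·9) / 2 = 78/2 = 39.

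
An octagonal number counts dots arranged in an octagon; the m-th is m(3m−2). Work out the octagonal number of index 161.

The 161st octagonal number is n(3n−2) with n = 161.
161·(3·161 − 2) = 161·481 = 77441.

77441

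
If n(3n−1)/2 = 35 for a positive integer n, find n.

Set n(3n−1)/2 = 35, giving 3n² − n − 70 = 0.
The discriminant is 1 + 24·35 = 841, and √841 = 29.
So n = (1 + 29) / 6 = 30/6 = 5.

5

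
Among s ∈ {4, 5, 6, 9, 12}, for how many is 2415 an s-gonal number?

s = 4: P(4, 49) = 2401 and P(4, 50) = 2500; 2415 is not s-gonal.
s = 5: P(5, 40) = 2380 and P(5, 41) = 2501; 2415 is not s-gonal.
s = 6: P(6, 35) = 2415. ✓
s = 9: P(9, 26) = 2301 and P(9, 27) = 2484; 2415 is not s-gonal.
s = 12: P(12, 22) = 2332 and P(12, 23) = 2553; 2415 is not s-gonal.
Hits: s ∈ {6} → 1.

1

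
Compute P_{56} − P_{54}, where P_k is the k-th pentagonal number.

329

56·(3·56 − 1)/2 = 4676 and 54·(3·54 − 1)/2 = 4347.
Difference: 4676 − 4347 = 329.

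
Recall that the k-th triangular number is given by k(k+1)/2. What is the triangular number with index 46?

1081

46·47/2 = 2162/2 = 1081.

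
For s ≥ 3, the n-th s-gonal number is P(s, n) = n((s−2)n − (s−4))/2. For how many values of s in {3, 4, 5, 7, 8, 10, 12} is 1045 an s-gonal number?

1

s = 3: P(3, 45) = 1035 and P(3, 46) = 1081; 1045 is not s-gonal.
s = 4: P(4, 32) = 1024 and P(4, 33) = 1089; 1045 is not s-gonal.
s = 5: P(5, 26) = 1001 and P(5, 27) = 1080; 1045 is not s-gonal.
s = 7: P(7, 20) = 970 and P(7, 21) = 1071; 1045 is not s-gonal.
s = 8: P(8, 19) = 1045. ✓
s = 10: P(10, 16) = 976 and P(10, 17) = 1105; 1045 is not s-gonal.
s = 12: P(12, 14) = 924 and P(12, 15) = 1065; 1045 is not s-gonal.
Hits: s ∈ {8} → 1.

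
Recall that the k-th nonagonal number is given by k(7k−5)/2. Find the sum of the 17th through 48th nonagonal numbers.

Σ i(7i−5)/2 = (7Σi² − 5Σi) / 2 over i = 17..48.
Σi = 1176 − 136 = 1040 and Σi² = 38024 − 1496 = 36528.
(7·36528 − 5·1040) / 2 = 250496/2 = 125248.

125248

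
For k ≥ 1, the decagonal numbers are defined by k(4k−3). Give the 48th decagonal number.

9072

The 48th decagonal number is n(4n−3) with n = 48.
48·(4·48 − 3) = 48·189 = 9072.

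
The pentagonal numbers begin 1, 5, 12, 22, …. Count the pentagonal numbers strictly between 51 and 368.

The n-th pentagonal number is n(3n−1)/2.
Smallest index with value > 51: n = 7 (giving 70).
Largest index with value < 368: n = 15 (giving 330).
Indices 7 through 15: 9 terms.

9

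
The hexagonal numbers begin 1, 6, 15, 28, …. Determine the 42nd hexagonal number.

3486

42·(2·42 − 1) = 42·83 = 3486.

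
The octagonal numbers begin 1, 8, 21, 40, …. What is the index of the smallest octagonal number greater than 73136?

Solve n(3n−2) > 73136 for integer n.
The largest n with value ≤ 73136 is 156 (since 72696 ≤ 73136 < 73633), so the first above is n = 157, value 73633.

157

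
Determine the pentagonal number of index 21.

The 21st pentagonal number is n(3n−1)/2 with n = 21.
21·(3·21 − 1)/2 = 21·62/2 = 21·31 = 651.

651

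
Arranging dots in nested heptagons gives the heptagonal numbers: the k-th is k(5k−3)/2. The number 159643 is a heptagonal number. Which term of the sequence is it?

253

Set n(5n−3)/2 = 159643, giving 5n² − 3n − 319286 = 0.
The discriminant is 9 + 40·159643 = 6385729, and √6385729 = 2527.
So n = (3 + 2527) / 10 = 2530/10 = 253.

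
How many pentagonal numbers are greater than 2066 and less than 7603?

34

The n-th pentagonal number is n(3n−1)/2.
Smallest index with value > 2066: n = 38 (giving 2147).
Largest index with value < 7603: n = 71 (giving 7526).
Indices 38 through 71: 34 terms.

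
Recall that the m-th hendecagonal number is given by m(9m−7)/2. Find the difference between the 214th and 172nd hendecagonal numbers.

214·(9·214 − 7)/2 = 205333 and 172·(9·172 − 7)/2 = 132526.
Difference: 205333 − 132526 = 72807.

72807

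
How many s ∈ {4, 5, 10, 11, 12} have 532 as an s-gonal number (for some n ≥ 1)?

1

s = 4: P(4, 23) = 529 and P(4, 24) = 576; 532 is not s-gonal.
s = 5: P(5, 19) = 532. ✓
s = 10: P(10, 11) = 451 and P(10, 12) = 540; 532 is not s-gonal.
s = 11: P(11, 11) = 506 and P(11, 12) = 606; 532 is not s-gonal.
s = 12: P(12, 10) = 460 and P(12, 11) = 561; 532 is not s-gonal.
Hits: s ∈ {5} → 1.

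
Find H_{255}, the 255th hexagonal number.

The 255th hexagonal number is n(2n−1) with n = 255.
255·(2·255 − 1) = 255·509 = 129795.

129795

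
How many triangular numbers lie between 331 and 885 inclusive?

16

The n-th triangular number is n(n+1)/2.
Smallest index with value ≥ 331: n = 26 (giving 351).
Largest index with value ≤ 885: n = 41 (giving 861).
Indices 26 through 41: 16 terms.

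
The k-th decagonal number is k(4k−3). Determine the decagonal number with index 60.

60·(4·60 − 3) = 60·237 = 14220.

14220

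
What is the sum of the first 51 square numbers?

45526

Σ_{i=1}^{51} i² = 51·52·103/6 = 45526.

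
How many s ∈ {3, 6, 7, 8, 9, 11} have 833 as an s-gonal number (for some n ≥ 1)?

s = 3: P(3, 40) = 820 and P(3, 41) = 861; 833 is not s-gonal.
s = 6: P(6, 20) = 780 and P(6, 21) = 861; 833 is not s-gonal.
s = 7: P(7, 18) = 783 and P(7, 19) = 874; 833 is not s-gonal.
s = 8: P(8, 17) = 833. ✓
s = 9: P(9, 15) = 750 and P(9, 16) = 856; 833 is not s-gonal.
s = 11: P(11, 14) = 833. ✓
Hits: s ∈ {8, 11} → 2.

2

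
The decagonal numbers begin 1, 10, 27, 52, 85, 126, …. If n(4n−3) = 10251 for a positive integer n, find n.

Set n(4n−3) = 10251, giving 4n² − 3n − 10251 = 0.
So n = (3 + 405) / 8 = 408/8 = 51.
Check: 51·(4·51 − 3) = 10251. ✓

51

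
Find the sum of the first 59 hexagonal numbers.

138650

Σ i(2i−1) = 2Σi² − Σi over i = 1..59.
Σi = 1770 and Σi² = 70210.
2·70210 − 1·1770 = 138650.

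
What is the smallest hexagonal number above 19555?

19900

Solve n(2n−1) > 19555 for integer n.
The largest n with value ≤ 19555 is 99 (since 19503 ≤ 19555 < 19900), so the first above is n = 100, value 19900.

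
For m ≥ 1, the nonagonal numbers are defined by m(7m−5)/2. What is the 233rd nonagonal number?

189429

233·(7·233 − 5)/2 = 233·1626/2 = 233·813 = 189429.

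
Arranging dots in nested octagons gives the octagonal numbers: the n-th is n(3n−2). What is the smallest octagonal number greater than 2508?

Solve n(3n−2) > 2508 for integer n.
The largest n with value ≤ 2508 is 29 (since 2465 ≤ 2508 < 2640), so the first above is n = 30, value 2640.

2640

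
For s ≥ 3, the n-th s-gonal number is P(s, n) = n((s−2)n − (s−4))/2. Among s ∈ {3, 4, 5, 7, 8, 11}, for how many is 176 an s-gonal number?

s = 3: P(3, 18) = 171 and P(3, 19) = 190; 176 is not s-gonal.
s = 4: P(4, 13) = 169 and P(4, 14) = 196; 176 is not s-gonal.
s = 5: P(5, 11) = 176. ✓
s = 7: P(7, 8) = 148 and P(7, 9) = 189; 176 is not s-gonal.
s = 8: P(8, 8) = 176. ✓
s = 11: P(11, 6) = 141 and P(11, 7) = 196; 176 is not s-gonal.
Hits: s ∈ {5, 8} → 2.

2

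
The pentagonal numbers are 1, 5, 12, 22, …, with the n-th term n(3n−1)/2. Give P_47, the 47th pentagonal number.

3290

47·(3·47 − 1)/2 = 47·140/2 = 47·70 = 3290.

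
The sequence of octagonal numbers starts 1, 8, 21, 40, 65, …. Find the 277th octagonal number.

229633

The 277th octagonal number is n(3n−2) with n = 277.
277·(3·277 − 2) = 277·829 = 229633.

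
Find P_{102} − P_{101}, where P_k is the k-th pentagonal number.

Consecutive pentagonal numbers differ by 3n − 2: here 3·102 − 2 = 304.

304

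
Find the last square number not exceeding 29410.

29241

Solve n² ≤ 29410 for integer n.
n = 171 gives 29241 ≤ 29410, while n = 172 gives 29584 > 29410; so the answer is 29241.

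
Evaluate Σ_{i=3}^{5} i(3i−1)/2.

69

Σ i(3i−1)/2 = (3Σi² − Σi) / 2 over i = 3..5.
Σi = 15 − 3 = 12 and Σi² = 55 − 5 = 50.
(3·50 − 1·12) / 2 = 138/2 = 69.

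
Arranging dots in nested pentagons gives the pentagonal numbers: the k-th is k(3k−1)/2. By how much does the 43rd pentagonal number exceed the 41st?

43·(3·43 − 1)/2 = 2752 and 41·(3·41 − 1)/2 = 2501.
Difference: 2752 − 2501 = 251.

251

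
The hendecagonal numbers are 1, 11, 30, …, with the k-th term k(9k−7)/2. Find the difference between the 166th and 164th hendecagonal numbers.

2963

166·(9·166 − 7)/2 = 123421 and 164·(9·164 − 7)/2 = 120458.
Difference: 123421 − 120458 = 2963.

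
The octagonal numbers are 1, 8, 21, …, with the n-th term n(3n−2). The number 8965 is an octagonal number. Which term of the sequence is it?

55

Set n(3n−2) = 8965, giving 3n² − 2n − 8965 = 0.
So n = (2 + 328) / 6 = 330/6 = 55.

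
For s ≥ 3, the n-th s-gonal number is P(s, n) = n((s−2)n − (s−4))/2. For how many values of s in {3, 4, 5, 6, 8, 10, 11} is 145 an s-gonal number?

1

s = 3: P(3, 16) = 136 and P(3, 17) = 153; 145 is not s-gonal.
s = 4: P(4, 12) = 144 and P(4, 13) = 169; 145 is not s-gonal.
s = 5: P(5, 10) = 145. ✓
s = 6: P(6, 8) = 120 and P(6, 9) = 153; 145 is not s-gonal.
s = 8: P(8, 7) = 133 and P(8, 8) = 176; 145 is not s-gonal.
s = 10: P(10, 6) = 126 and P(10, 7) = 175; 145 is not s-gonal.
s = 11: P(11, 6) = 141 and P(11, 7) = 196; 145 is not s-gonal.
Hits: s ∈ {5} → 1.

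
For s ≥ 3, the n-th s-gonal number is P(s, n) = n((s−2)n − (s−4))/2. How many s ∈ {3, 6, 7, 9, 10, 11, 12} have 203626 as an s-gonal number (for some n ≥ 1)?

1

s = 3: P(3, 637) = 203203 and P(3, 638) = 203841; 203626 is not s-gonal.
s = 6: P(6, 319) = 203203 and P(6, 320) = 204480; 203626 is not s-gonal.
s = 7: P(7, 285) = 202635 and P(7, 286) = 204061; 203626 is not s-gonal.
s = 9: P(9, 241) = 202681 and P(9, 242) = 204369; 203626 is not s-gonal.
s = 10: P(10, 226) = 203626. ✓
s = 11: P(11, 213) = 203415 and P(11, 214) = 205333; 203626 is not s-gonal.
s = 12: P(12, 202) = 203212 and P(12, 203) = 205233; 203626 is not s-gonal.
Hits: s ∈ {10} → 1.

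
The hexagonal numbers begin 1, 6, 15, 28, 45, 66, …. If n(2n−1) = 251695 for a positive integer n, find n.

Set n(2n−1) = 251695, giving 2n² − n − 251695 = 0.
The discriminant is 1 + 8·251695 = 2013561, and √2013561 = 1419.
So n = (1 + 1419) / 4 = 1420/4 = 355.
Check: 355·(2·355 − 1) = 251695. ✓

355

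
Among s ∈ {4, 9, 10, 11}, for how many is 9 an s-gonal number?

s = 4: P(4, 3) = 9. ✓
s = 9: P(9, 2) = 9. ✓
s = 10: P(10, 1) = 1 and P(10, 2) = 10; 9 is not s-gonal.
s = 11: P(11, 1) = 1 and P(11, 2) = 11; 9 is not s-gonal.
Hits: s ∈ {4, 9} → 2.

2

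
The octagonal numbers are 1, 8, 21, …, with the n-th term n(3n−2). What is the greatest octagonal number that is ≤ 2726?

Solve n(3n−2) ≤ 2726 for integer n.
n = 30 gives 2640 ≤ 2726, while n = 31 gives 2821 > 2726; so the answer is 2640.

2640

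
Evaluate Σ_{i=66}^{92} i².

170145

Σ_{i=66}^{92} i² = 263810 − 93665 = 170145.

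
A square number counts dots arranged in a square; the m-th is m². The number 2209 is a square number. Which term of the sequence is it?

47

We need n² = 2209, so n = √2209 = 47.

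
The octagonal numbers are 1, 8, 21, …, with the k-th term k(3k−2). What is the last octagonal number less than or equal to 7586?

Solve n(3n−2) ≤ 7586 for integer n.
n = 50 gives 7400 ≤ 7586, while n = 51 gives 7701 > 7586; so the answer is 7400.

7400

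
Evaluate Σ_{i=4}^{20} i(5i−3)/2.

6834

Σ i(5i−3)/2 = (5Σi² − 3Σi) / 2 over i = 4..20.
Σi = 210 − 6 = 204 and Σi² = 2870 − 14 = 2856.
(5·2856 − 3·204) / 2 = 13668/2 = 6834.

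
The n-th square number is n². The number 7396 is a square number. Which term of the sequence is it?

We need n² = 7396, so n = √7396 = 86.

86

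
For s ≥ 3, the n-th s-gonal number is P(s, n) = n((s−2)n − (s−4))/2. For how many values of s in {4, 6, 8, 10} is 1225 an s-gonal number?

2

s = 4: P(4, 35) = 1225. ✓
s = 6: P(6, 25) = 1225. ✓
s = 8: P(8, 20) = 1160 and P(8, 21) = 1281; 1225 is not s-gonal.
s = 10: P(10, 17) = 1105 and P(10, 18) = 1242; 1225 is not s-gonal.
Hits: s ∈ {4, 6} → 2.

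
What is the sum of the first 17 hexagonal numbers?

3417

Σ i(2i−1) = 2Σi² − Σi over i = 1..17.
Σi = 153 and Σi² = 1785.
2·1785 − 1·153 = 3417.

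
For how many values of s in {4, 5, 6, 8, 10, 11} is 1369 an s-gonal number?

s = 4: P(4, 37) = 1369. ✓
s = 5: P(5, 30) = 1335 and P(5, 31) = 1426; 1369 is not s-gonal.
s = 6: P(6, 26) = 1326 and P(6, 27) = 1431; 1369 is not s-gonal.
s = 8: P(8, 21) = 1281 and P(8, 22) = 1408; 1369 is not s-gonal.
s = 10: P(10, 18) = 1242 and P(10, 19) = 1387; 1369 is not s-gonal.
s = 11: P(11, 17) = 1241 and P(11, 18) = 1395; 1369 is not s-gonal.
Hits: s ∈ {4} → 1.

1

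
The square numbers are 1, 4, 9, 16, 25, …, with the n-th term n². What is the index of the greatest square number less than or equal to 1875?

Solve n² ≤ 1875 for integer n.
n = 43 gives 1849 ≤ 1875, while n = 44 gives 1936 > 1875; so the answer is index 43.

43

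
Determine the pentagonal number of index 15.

330

15·(3·15 − 1)/2 = 15·44/2 = 15·22 = 330.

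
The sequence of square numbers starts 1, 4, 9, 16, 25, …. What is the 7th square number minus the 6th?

n² − (n−1)² = 2n − 1, so 7² − 6² = 2·7 − 1 = 13.

13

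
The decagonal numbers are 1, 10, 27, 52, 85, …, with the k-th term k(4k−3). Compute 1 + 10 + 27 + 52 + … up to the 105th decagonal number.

1548925

Σ i(4i−3) = 4Σi² − 3Σi over i = 1..105.
Σi = 5565 and Σi² = 391405.
4·391405 − 3·5565 = 1548925.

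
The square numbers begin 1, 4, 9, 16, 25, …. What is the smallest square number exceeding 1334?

Solve n² > 1334 for integer n.
The largest n with value ≤ 1334 is 36 (since 1296 ≤ 1334 < 1369), so the first above is n = 37, value 1369.

1369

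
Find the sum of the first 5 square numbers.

Σ_{i=1}^{5} i² = 5·6·11/6 = 55.

55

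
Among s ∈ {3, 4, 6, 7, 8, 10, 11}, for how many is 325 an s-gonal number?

s = 3: P(3, 25) = 325. ✓
s = 4: P(4, 18) = 324 and P(4, 19) = 361; 325 is not s-gonal.
s = 6: P(6, 13) = 325. ✓
s = 7: P(7, 11) = 286 and P(7, 12) = 342; 325 is not s-gonal.
s = 8: P(8, 10) = 280 and P(8, 11) = 341; 325 is not s-gonal.
s = 10: P(10, 9) = 297 and P(10, 10) = 370; 325 is not s-gonal.
s = 11: P(11, 8) = 260 and P(11, 9) = 333; 325 is not s-gonal.
Hits: s ∈ {3, 6} → 2.

2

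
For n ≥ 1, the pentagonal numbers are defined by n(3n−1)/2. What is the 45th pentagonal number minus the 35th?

1195

45·(3·45 − 1)/2 = 3015 and 35·(3·35 − 1)/2 = 1820.
Difference: 3015 − 1820 = 1195.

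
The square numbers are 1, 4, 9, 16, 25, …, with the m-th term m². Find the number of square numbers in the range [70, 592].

The n-th square number is n².
Smallest index with value ≥ 70: n = 9 (giving 81).
Largest index with value ≤ 592: n = 24 (giving 576).
Indices 9 through 24: 16 terms.

16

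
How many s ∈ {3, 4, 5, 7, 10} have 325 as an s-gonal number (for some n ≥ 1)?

1

s = 3: P(3, 25) = 325. ✓
s = 4: P(4, 18) = 324 and P(4, 19) = 361; 325 is not s-gonal.
s = 5: P(5, 14) = 287 and P(5, 15) = 330; 325 is not s-gonal.
s = 7: P(7, 11) = 286 and P(7, 12) = 342; 325 is not s-gonal.
s = 10: P(10, 9) = 297 and P(10, 10) = 370; 325 is not s-gonal.
Hits: s ∈ {3} → 1.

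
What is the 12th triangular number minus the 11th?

12

Consecutive triangular numbers differ by n: T_{12} − T_{11} = 12.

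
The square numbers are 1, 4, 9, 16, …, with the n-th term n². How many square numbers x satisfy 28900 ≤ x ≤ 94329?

138

The n-th square number is n².
Smallest index with value ≥ 28900: n = 170 (giving 28900).
Largest index with value ≤ 94329: n = 307 (giving 94249).
Indices 170 through 307: 138 terms.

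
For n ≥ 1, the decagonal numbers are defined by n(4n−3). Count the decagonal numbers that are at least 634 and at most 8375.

34

The n-th decagonal number is n(4n−3).
Smallest index with value ≥ 634: n = 13 (giving 637).
Largest index with value ≤ 8375: n = 46 (giving 8326).
Indices 13 through 46: 34 terms.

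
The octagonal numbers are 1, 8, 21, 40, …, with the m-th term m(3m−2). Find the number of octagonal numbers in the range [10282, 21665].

27

The n-th octagonal number is n(3n−2).
Smallest index with value ≥ 10282: n = 59 (giving 10325).
Largest index with value ≤ 21665: n = 85 (giving 21505).
Indices 59 through 85: 27 terms.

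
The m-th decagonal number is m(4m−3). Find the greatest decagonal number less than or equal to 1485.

1387

Solve n(4n−3) ≤ 1485 for integer n.
n = 19 gives 1387 ≤ 1485, while n = 20 gives 1540 > 1485; so the answer is 1387.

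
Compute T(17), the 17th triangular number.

153

17·18/2 = 306/2 = 153.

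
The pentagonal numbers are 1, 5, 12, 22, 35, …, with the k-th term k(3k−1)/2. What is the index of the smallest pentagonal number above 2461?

Solve n(3n−1)/2 > 2461 for integer n.
The largest n with value ≤ 2461 is 40 (since 2380 ≤ 2461 < 2501), so the first above is n = 41, value 2501.

41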